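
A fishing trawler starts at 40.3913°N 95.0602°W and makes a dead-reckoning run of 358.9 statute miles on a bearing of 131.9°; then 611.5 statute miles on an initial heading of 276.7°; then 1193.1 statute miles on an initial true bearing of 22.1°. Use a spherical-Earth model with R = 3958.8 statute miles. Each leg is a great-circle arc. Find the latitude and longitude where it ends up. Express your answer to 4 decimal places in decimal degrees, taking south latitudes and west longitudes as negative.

latitude 52.9257°, longitude -90.6364°

Apply the spherical direct solution leg by leg, carrying full precision between legs.
Leg 1: from (40.3913°, -95.0602°), δ = 358.9/3958.8 = 0.090659 rad, θ = 131.9° → φ = 36.8193°, λ = -90.2315°.
Leg 2: from (36.8193°, -90.2315°), δ = 611.5/3958.8 = 0.154466 rad, θ = 276.7° → φ = 37.3388°, λ = -101.3120°.
Leg 3: from (37.3388°, -101.3120°), δ = 1193.1/3958.8 = 0.301379 rad, θ = 22.1° → φ = 52.9257°, λ = -90.6364°.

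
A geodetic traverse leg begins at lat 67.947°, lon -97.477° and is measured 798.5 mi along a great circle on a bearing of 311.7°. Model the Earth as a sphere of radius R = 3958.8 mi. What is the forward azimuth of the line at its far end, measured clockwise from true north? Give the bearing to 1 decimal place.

final bearing 281.9°

The arc subtends δ = 798.5/3958.8 = 0.201703 rad at the centre.
With φ₁ = 67.947° = 1.185899 rad and θ = 311.7° = 5.440191 rad:
Applying the spherical law of cosines for sides, sin φ₂ = sin φ₁ cos δ + cos φ₁ sin δ cos θ = 0.958085, so φ₂ = 73.353°.
Δλ = atan2( sin θ sin δ cos φ₁ , cos δ − sin φ₁ sin φ₂ ) = atan2(-0.056162, 0.091738) = -0.549341 rad = -31.475°.
Hence λ₂ = -97.477° + -31.475° = -128.952°.
The forward bearing on arrival equals the back-azimuth from the destination plus 180°.
Back-azimuth from P₂ (73.4°, -129.0°) to P₁ (67.9°, -97.5°), with Δλ' = λ₁ − λ₂ = 31.5°: atan2( sin Δλ' cos φ₁ , cos φ₂ sin φ₁ − sin φ₂ cos φ₁ cos Δλ' ) = 101.9°.
Final bearing = (101.9° + 180°) mod 360° = 281.9°.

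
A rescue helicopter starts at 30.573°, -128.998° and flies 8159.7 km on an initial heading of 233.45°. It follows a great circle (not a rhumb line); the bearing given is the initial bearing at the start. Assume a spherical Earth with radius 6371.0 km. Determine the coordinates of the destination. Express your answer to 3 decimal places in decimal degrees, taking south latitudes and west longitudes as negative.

latitude -20.234°, longitude 175.876°

δ = 8159.7/6371 = 1.280757 rad (73.3819°).
Start latitude φ₁ = 0.533600 rad; initial bearing θ = 4.074471 rad.
Applying the spherical law of cosines for sides, sin φ₂ = sin φ₁ cos δ + cos φ₁ sin δ cos θ = -0.345855, so φ₂ = -20.234°.
Then Δλ = atan2(-0.662770, 0.461904) = -0.962134 rad, from sin θ sin δ cos φ₁ over cos δ − sin φ₁ sin φ₂.
λ₂ = -128.998° + -55.126° = -184.124°, normalized to (−180°, 180°] → 175.876°.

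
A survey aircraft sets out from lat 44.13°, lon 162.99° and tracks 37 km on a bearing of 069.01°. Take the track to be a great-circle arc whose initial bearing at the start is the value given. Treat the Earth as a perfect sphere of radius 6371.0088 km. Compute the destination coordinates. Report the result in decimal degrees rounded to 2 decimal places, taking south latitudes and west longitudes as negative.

latitude 44.25°, longitude 163.42°

Angular distance δ = d/R = 37 / 6371.0088 = 0.005808 rad.
With φ₁ = 44.13° = 0.770214 rad and θ = 69.01° = 1.204452 rad:
Applying the spherical law of cosines for sides, sin φ₂ = sin φ₁ cos δ + cos φ₁ sin δ cos θ = 0.697770, so φ₂ = 44.25°.
For the longitude increment, Δλ = atan2( sin θ sin δ cos φ₁, cos δ − sin φ₁ sin φ₂ ) = atan2(0.003892, 0.514134) = 0.43°.
λ₂ = 162.99° + 0.43° = 163.42°.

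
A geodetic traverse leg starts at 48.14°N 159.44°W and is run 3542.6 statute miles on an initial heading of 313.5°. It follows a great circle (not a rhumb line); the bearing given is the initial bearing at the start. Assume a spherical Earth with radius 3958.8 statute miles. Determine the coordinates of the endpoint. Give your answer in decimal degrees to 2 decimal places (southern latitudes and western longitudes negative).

Angular distance δ = d/R = 3542.6 / 3958.8 = 0.894867 rad.
With φ₁ = 48.14° = 0.840202 rad and θ = 313.5° = 5.471607 rad:
sin φ₂ = sin φ₁ cos δ + cos φ₁ sin δ cos θ = (0.744778)(0.625622) + (0.667313)(0.780126)(0.688355) = 0.824299
φ₂ = asin(0.824299) = 0.968962 rad = 55.52°.
Δλ = atan2( sin θ sin δ cos φ₁ , cos δ − sin φ₁ sin φ₂ ) = atan2(-0.377621, 0.011703) = -1.539814 rad = -88.22°.
λ₂ = -159.44° + -88.22° = -247.66°, normalized to (−180°, 180°] → 112.34°.

latitude 55.52°, longitude 112.34°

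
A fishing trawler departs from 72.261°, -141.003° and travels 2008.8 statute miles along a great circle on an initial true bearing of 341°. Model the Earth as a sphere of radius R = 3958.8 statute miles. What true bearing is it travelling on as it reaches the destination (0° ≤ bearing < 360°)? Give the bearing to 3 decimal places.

The arc subtends δ = 2008.8/3958.8 = 0.507426 rad at the centre.
Converting: φ₁ = 1.261192 rad, θ = 5.951573 rad.
sin φ₂ = sin φ₁ cos δ + cos φ₁ sin δ cos θ = (0.952454)(0.873998) + (0.304681)(0.485930)(0.945519) = 0.972431
φ₂ = asin(0.972431) = 1.335437 rad = 76.515°.
Δλ = atan2( sin θ sin δ cos φ₁ , cos δ − sin φ₁ sin φ₂ ) = atan2(-0.048202, -0.052198) = -2.395977 rad = -137.279°.
λ₂ = -141.003° + -137.279° = -278.282°, normalized to (−180°, 180°] → 81.718°.
The forward bearing on arrival equals the back-azimuth from the destination plus 180°.
Back-azimuth from P₂ (76.515°, 81.718°) to P₁ (72.261°, -141.003°), with Δλ' = λ₁ − λ₂ = -222.721°: atan2( sin Δλ' cos φ₁ , cos φ₂ sin φ₁ − sin φ₂ cos φ₁ cos Δλ' ) = 25.175°.
Final bearing = (25.175° + 180°) mod 360° = 205.175°.

final bearing 205.175°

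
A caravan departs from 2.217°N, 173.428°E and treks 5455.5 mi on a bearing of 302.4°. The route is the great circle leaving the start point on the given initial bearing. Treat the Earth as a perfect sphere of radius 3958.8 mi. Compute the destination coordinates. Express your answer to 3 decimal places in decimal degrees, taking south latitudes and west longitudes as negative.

latitude 32.203°, longitude 95.090°

Angular distance δ = d/R = 5455.5 / 3958.8 = 1.378069 rad.
Start latitude φ₁ = 0.038694 rad; initial bearing θ = 5.277876 rad.
Destination latitude: φ₂ = arcsin( sin φ₁ cos δ + cos φ₁ sin δ cos θ ) = arcsin(0.532922) = 32.203°.
For the longitude increment, Δλ = atan2( sin θ sin δ cos φ₁, cos δ − sin φ₁ sin φ₂ ) = atan2(-0.828075, 0.170921) = -78.338°.
Hence λ₂ = 173.428° + -78.338° = 95.090°.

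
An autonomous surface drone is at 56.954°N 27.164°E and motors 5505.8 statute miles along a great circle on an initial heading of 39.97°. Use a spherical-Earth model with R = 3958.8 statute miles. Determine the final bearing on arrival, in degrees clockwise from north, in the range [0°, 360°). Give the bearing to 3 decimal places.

Angular distance δ = d/R = 5505.8 / 3958.8 = 1.390775 rad.
Converting: φ₁ = 0.994035 rad, θ = 0.697608 rad.
Applying the spherical law of cosines for sides, sin φ₂ = sin φ₁ cos δ + cos φ₁ sin δ cos θ = 0.561249, so φ₂ = 34.142°.
Δλ = atan2( sin θ sin δ cos φ₁ , cos δ − sin φ₁ sin φ₂ ) = atan2(0.344640, -0.291407) = 2.272696 rad = 130.216°.
λ₂ = 27.164° + 130.216° = 157.380°.
The forward bearing on arrival equals the back-azimuth from the destination plus 180°.
Back-azimuth from P₂ (34.142°, 157.380°) to P₁ (56.954°, 27.164°), with Δλ' = λ₁ − λ₂ = -130.216°: atan2( sin Δλ' cos φ₁ , cos φ₂ sin φ₁ − sin φ₂ cos φ₁ cos Δλ' ) = 334.960°.
Final bearing = (334.960° + 180°) mod 360° = 154.960°.

final bearing 154.960°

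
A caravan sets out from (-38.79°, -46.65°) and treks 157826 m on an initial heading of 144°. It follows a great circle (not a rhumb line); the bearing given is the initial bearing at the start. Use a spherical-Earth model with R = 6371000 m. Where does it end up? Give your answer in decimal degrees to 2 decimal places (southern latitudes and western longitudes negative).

Angular distance δ = d/R = 157826 / 6371000 = 0.024773 rad.
Converting: φ₁ = -0.677013 rad, θ = 2.513274 rad.
Applying the spherical law of cosines for sides, sin φ₂ = sin φ₁ cos δ + cos φ₁ sin δ cos θ = -0.641895, so φ₂ = -39.93°.
Then Δλ = atan2(0.011348, 0.597567) = 0.018989 rad, from sin θ sin δ cos φ₁ over cos δ − sin φ₁ sin φ₂.
λ₂ = λ₁ + Δλ = -45.56°.

latitude -39.93°, longitude -45.56°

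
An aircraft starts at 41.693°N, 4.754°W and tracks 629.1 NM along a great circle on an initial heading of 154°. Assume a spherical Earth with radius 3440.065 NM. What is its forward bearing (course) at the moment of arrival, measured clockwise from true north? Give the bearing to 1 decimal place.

final bearing 157.3°

δ = 629.1/3440.065 = 0.182874 rad (10.4779°).
Converting: φ₁ = 0.727680 rad, θ = 2.687807 rad.
Applying the spherical law of cosines for sides, sin φ₂ = sin φ₁ cos δ + cos φ₁ sin δ cos θ = 0.531995, so φ₂ = 32.140°.
Δλ = atan2( sin θ sin δ cos φ₁ , cos δ − sin φ₁ sin φ₂ ) = atan2(0.059529, 0.629474) = 0.094289 rad = 5.402°.
λ₂ = -4.754° + 5.402° = 0.648°.
The forward bearing on arrival equals the back-azimuth from the destination plus 180°.
Back-azimuth from P₂ (32.1°, 0.6°) to P₁ (41.7°, -4.8°), with Δλ' = λ₁ − λ₂ = -5.4°: atan2( sin Δλ' cos φ₁ , cos φ₂ sin φ₁ − sin φ₂ cos φ₁ cos Δλ' ) = 337.3°.
Final bearing = (337.3° + 180°) mod 360° = 157.3°.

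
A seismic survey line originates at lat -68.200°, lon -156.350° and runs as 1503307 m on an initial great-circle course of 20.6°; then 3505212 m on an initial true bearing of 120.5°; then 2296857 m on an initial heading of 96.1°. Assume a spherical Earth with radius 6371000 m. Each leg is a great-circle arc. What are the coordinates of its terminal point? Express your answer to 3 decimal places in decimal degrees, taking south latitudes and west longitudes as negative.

latitude -54.734°, longitude -51.402°

Apply the spherical direct solution leg by leg, carrying full precision between legs.
Leg 1: from (-68.200°, -156.350°), δ = 1503307/6371000 = 0.235961 rad, θ = 20.6° → φ = -55.234°, λ = -148.056°.
Leg 2: from (-55.234°, -148.056°), δ = 3505212/6371000 = 0.550182 rad, θ = 120.5° → φ = -58.384°, λ = -88.812°.
Leg 3: from (-58.384°, -88.812°), δ = 2296857/6371000 = 0.360518 rad, θ = 96.1° → φ = -54.734°, λ = -51.402°.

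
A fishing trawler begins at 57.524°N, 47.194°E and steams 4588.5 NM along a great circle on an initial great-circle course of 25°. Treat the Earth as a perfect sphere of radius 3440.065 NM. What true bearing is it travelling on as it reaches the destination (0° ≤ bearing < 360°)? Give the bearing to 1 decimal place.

final bearing 162.2°

δ = 4588.5/3440.065 = 1.333841 rad (76.4235°).
Converting: φ₁ = 1.003983 rad, θ = 0.436332 rad.
Applying the spherical law of cosines for sides, sin φ₂ = sin φ₁ cos δ + cos φ₁ sin δ cos θ = 0.671074, so φ₂ = 42.150°.
Then Δλ = atan2(0.220582, -0.331385) = 2.554303 rad, from sin θ sin δ cos φ₁ over cos δ − sin φ₁ sin φ₂.
λ₂ = 47.194° + 146.351° = 193.545°, normalized to (−180°, 180°] → -166.455°.
The forward bearing on arrival equals the back-azimuth from the destination plus 180°.
Back-azimuth from P₂ (42.2°, -166.5°) to P₁ (57.5°, 47.2°), with Δλ' = λ₁ − λ₂ = 213.6°: atan2( sin Δλ' cos φ₁ , cos φ₂ sin φ₁ − sin φ₂ cos φ₁ cos Δλ' ) = 342.2°.
Final bearing = (342.2° + 180°) mod 360° = 162.2°.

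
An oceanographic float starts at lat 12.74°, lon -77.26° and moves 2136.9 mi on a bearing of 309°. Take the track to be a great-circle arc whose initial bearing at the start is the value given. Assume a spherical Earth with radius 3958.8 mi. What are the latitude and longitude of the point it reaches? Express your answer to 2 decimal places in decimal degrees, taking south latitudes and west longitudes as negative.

latitude 30.31°, longitude -104.82°

Central angle δ = d/R = 0.539785 rad.
Converting: φ₁ = 0.222355 rad, θ = 5.393067 rad.
Destination latitude: φ₂ = arcsin( sin φ₁ cos δ + cos φ₁ sin δ cos θ ) = arcsin(0.504650) = 30.31°.
For the longitude increment, Δλ = atan2( sin θ sin δ cos φ₁, cos δ − sin φ₁ sin φ₂ ) = atan2(-0.389582, 0.746530) = -27.56°.
λ₂ = -77.26° + -27.56° = -104.82°.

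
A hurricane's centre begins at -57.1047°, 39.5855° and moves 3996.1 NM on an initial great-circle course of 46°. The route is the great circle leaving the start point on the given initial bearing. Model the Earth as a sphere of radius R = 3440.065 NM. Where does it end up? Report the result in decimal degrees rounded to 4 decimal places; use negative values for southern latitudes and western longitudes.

The arc subtends δ = 3996.1/3440.065 = 1.161635 rad at the centre.
With φ₁ = -57.1047° = -0.996665 rad and θ = 46° = 0.802851 rad:
Applying the spherical law of cosines for sides, sin φ₂ = sin φ₁ cos δ + cos φ₁ sin δ cos θ = 0.012079, so φ₂ = 0.6921°.
Then Δλ = atan2(0.358429, 0.407982) = 0.720832 rad, from sin θ sin δ cos φ₁ over cos δ − sin φ₁ sin φ₂.
Hence λ₂ = 39.5855° + 41.3006° = 80.8861°.

latitude 0.6921°, longitude 80.8861°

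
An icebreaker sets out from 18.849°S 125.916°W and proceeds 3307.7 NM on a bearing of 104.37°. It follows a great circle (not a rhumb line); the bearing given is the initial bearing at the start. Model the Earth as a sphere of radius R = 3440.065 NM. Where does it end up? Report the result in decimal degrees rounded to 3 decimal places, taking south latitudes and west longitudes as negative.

Central angle δ = d/R = 0.961523 rad.
Start latitude φ₁ = -0.328977 rad; initial bearing θ = 1.821600 rad.
Destination latitude: φ₂ = arcsin( sin φ₁ cos δ + cos φ₁ sin δ cos θ ) = arcsin(-0.377498) = -22.179°.
Δλ = atan2( sin θ sin δ cos φ₁ , cos δ − sin φ₁ sin φ₂ ) = atan2(0.751805, 0.450312) = 1.031132 rad = 59.079°.
Hence λ₂ = -125.916° + 59.079° = -66.837°.

latitude -22.179°, longitude -66.837°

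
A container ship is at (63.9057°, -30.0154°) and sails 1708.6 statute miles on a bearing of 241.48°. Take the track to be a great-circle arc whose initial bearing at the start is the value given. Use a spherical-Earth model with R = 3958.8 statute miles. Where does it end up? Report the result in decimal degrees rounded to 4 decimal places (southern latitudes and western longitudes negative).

δ = 1708.6/3958.8 = 0.431595 rad (24.7286°).
Start latitude φ₁ = 1.115365 rad; initial bearing θ = 4.214621 rad.
Destination latitude: φ₂ = arcsin( sin φ₁ cos δ + cos φ₁ sin δ cos θ ) = arcsin(0.727865) = 46.7077°.
For the longitude increment, Δλ = atan2( sin θ sin δ cos φ₁, cos δ − sin φ₁ sin φ₂ ) = atan2(-0.161670, 0.254625) = -32.4129°.
Hence λ₂ = -30.0154° + -32.4129° = -62.4283°.

latitude 46.7077°, longitude -62.4283°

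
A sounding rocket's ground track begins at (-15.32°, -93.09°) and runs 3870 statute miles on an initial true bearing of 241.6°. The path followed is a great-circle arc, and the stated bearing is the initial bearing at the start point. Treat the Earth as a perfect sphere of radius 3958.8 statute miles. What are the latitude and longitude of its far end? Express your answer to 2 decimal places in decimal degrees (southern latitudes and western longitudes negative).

latitude -31.87°, longitude -152.28°

Angular distance δ = d/R = 3870 / 3958.8 = 0.977569 rad.
With φ₁ = -15.32° = -0.267384 rad and θ = 241.6° = 4.216715 rad:
Applying the spherical law of cosines for sides, sin φ₂ = sin φ₁ cos δ + cos φ₁ sin δ cos θ = -0.528050, so φ₂ = -31.87°.
Δλ = atan2( sin θ sin δ cos φ₁ , cos δ − sin φ₁ sin φ₂ ) = atan2(-0.703435, 0.419524) = -1.033033 rad = -59.19°.
λ₂ = λ₁ + Δλ = -152.28°.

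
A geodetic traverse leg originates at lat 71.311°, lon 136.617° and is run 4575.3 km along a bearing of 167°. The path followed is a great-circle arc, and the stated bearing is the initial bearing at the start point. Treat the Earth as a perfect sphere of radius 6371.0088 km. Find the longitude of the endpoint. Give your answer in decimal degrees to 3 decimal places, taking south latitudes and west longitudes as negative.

longitude 146.511°

The arc subtends δ = 4575.3/6371.0088 = 0.718144 rad at the centre.
With φ₁ = 71.311° = 1.244612 rad and θ = 167° = 2.914700 rad:
Applying the spherical law of cosines for sides, sin φ₂ = sin φ₁ cos δ + cos φ₁ sin δ cos θ = 0.507887, so φ₂ = 30.523°.
Δλ = atan2( sin θ sin δ cos φ₁ , cos δ − sin φ₁ sin φ₂ ) = atan2(0.047429, 0.271922) = 0.172683 rad = 9.894°.
λ₂ = λ₁ + Δλ = 146.511°.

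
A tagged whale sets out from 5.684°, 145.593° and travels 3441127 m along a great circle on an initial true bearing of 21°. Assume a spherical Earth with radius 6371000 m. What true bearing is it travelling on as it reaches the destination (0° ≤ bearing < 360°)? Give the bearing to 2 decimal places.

δ = 3441127/6371000 = 0.540124 rad (30.9468°).
With φ₁ = 5.684° = 0.099205 rad and θ = 21° = 0.366519 rad:
sin φ₂ = sin φ₁ cos δ + cos φ₁ sin δ cos θ = (0.099042)(0.857645) + (0.995083)(0.514242)(0.933580) = 0.562669
φ₂ = asin(0.562669) = 0.597610 rad = 34.241°.
Δλ = atan2( sin θ sin δ cos φ₁ , cos δ − sin φ₁ sin φ₂ ) = atan2(0.183382, 0.801917) = 0.224813 rad = 12.881°.
λ₂ = 145.593° + 12.881° = 158.474°.
The forward bearing on arrival equals the back-azimuth from the destination plus 180°.
Back-azimuth from P₂ (34.24°, 158.47°) to P₁ (5.68°, 145.59°), with Δλ' = λ₁ − λ₂ = -12.88°: atan2( sin Δλ' cos φ₁ , cos φ₂ sin φ₁ − sin φ₂ cos φ₁ cos Δλ' ) = 205.55°.
Final bearing = (205.55° + 180°) mod 360° = 25.55°.

final bearing 25.55°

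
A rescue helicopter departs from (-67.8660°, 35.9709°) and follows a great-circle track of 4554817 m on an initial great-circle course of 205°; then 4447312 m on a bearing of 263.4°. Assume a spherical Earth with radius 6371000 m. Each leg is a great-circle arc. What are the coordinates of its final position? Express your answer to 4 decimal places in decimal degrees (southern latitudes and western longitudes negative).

Apply the spherical direct solution leg by leg, carrying full precision between legs.
Leg 1: from (-67.8660°, 35.9709°), δ = 4554817/6371000 = 0.714930 rad, θ = 205° → φ = -67.4204°, λ = -97.8459°.
Leg 2: from (-67.4204°, -97.8459°), δ = 4447312/6371000 = 0.698056 rad, θ = 263.4° → φ = -47.3694°, λ = -168.3580°.

latitude -47.3694°, longitude -168.3580°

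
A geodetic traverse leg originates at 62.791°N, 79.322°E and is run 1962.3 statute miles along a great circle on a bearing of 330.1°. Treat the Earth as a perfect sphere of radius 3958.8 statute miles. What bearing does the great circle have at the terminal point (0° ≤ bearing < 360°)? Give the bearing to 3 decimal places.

Central angle δ = d/R = 0.495681 rad.
Converting: φ₁ = 1.095910 rad, θ = 5.761332 rad.
Applying the spherical law of cosines for sides, sin φ₂ = sin φ₁ cos δ + cos φ₁ sin δ cos θ = 0.970837, so φ₂ = 76.129°.
Then Δλ = atan2(-0.108409, 0.016237) = -1.422130 rad, from sin θ sin δ cos φ₁ over cos δ − sin φ₁ sin φ₂.
Hence λ₂ = 79.322° + -81.482° = -2.160°.
The forward bearing on arrival equals the back-azimuth from the destination plus 180°.
Back-azimuth from P₂ (76.129°, -2.160°) to P₁ (62.791°, 79.322°), with Δλ' = λ₁ − λ₂ = 81.482°: atan2( sin Δλ' cos φ₁ , cos φ₂ sin φ₁ − sin φ₂ cos φ₁ cos Δλ' ) = 71.939°.
Final bearing = (71.939° + 180°) mod 360° = 251.939°.

final bearing 251.939°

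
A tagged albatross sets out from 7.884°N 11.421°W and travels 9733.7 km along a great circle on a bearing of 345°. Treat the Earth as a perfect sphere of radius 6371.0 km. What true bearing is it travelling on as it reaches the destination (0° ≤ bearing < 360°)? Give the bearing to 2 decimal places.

final bearing 249.49°

δ = 9733.7/6371 = 1.527814 rad (87.5373°).
With φ₁ = 7.884° = 0.137602 rad and θ = 345° = 6.021386 rad:
Applying the spherical law of cosines for sides, sin φ₂ = sin φ₁ cos δ + cos φ₁ sin δ cos θ = 0.961806, so φ₂ = 74.114°.
Then Δλ = atan2(-0.256136, -0.088959) = -1.905076 rad, from sin θ sin δ cos φ₁ over cos δ − sin φ₁ sin φ₂.
λ₂ = -11.421° + -109.153° = -120.574°.
The forward bearing on arrival equals the back-azimuth from the destination plus 180°.
Back-azimuth from P₂ (74.11°, -120.57°) to P₁ (7.88°, -11.42°), with Δλ' = λ₁ − λ₂ = 109.15°: atan2( sin Δλ' cos φ₁ , cos φ₂ sin φ₁ − sin φ₂ cos φ₁ cos Δλ' ) = 69.49°.
Final bearing = (69.49° + 180°) mod 360° = 249.49°.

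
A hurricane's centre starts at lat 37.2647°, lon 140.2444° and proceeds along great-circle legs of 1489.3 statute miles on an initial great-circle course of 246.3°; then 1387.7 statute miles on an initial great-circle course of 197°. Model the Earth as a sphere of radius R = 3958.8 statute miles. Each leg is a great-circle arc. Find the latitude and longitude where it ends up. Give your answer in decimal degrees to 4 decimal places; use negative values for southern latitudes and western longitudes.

Apply the spherical direct solution leg by leg, carrying full precision between legs.
Leg 1: from (37.2647°, 140.2444°), δ = 1489.3/3958.8 = 0.376200 rad, θ = 246.3° → φ = 26.4637°, λ = 118.1719°.
Leg 2: from (26.4637°, 118.1719°), δ = 1387.7/3958.8 = 0.350536 rad, θ = 197° → φ = 7.1545°, λ = 112.3643°.

latitude 7.1545°, longitude 112.3643°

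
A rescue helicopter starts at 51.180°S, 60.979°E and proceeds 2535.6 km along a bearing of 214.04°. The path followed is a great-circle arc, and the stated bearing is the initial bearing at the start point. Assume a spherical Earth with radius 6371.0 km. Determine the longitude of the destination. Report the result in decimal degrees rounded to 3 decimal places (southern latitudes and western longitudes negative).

Central angle δ = d/R = 0.397991 rad.
With φ₁ = -51.180° = -0.893260 rad and θ = 214.04° = 3.735703 rad:
Destination latitude: φ₂ = arcsin( sin φ₁ cos δ + cos φ₁ sin δ cos θ ) = arcsin(-0.919550) = -66.860°.
For the longitude increment, Δλ = atan2( sin θ sin δ cos φ₁, cos δ − sin φ₁ sin φ₂ ) = atan2(-0.136000, 0.205403) = -33.509°.
λ₂ = λ₁ + Δλ = 27.470°.

longitude 27.470°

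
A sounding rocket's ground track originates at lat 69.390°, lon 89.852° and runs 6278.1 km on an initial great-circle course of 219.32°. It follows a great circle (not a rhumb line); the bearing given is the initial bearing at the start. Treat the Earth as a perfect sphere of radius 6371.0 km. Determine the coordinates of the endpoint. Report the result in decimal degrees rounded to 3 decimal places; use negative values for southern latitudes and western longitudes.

Central angle δ = d/R = 0.985418 rad.
Start latitude φ₁ = 1.211084 rad; initial bearing θ = 3.827856 rad.
Destination latitude: φ₂ = arcsin( sin φ₁ cos δ + cos φ₁ sin δ cos θ ) = arcsin(0.290175) = 16.868°.
Then Δλ = atan2(-0.185912, 0.280911) = -0.584636 rad, from sin θ sin δ cos φ₁ over cos δ − sin φ₁ sin φ₂.
λ₂ = λ₁ + Δλ = 56.355°.

latitude 16.868°, longitude 56.355°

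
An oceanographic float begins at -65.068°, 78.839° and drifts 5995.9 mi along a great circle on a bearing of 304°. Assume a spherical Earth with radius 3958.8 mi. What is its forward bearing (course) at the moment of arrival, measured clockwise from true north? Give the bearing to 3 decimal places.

final bearing 339.172°

Angular distance δ = d/R = 5995.9 / 3958.8 = 1.514575 rad.
Start latitude φ₁ = -1.135651 rad; initial bearing θ = 5.305801 rad.
sin φ₂ = sin φ₁ cos δ + cos φ₁ sin δ cos θ = (-0.906809)(0.056192) + (0.421542)(0.998420)(0.559193) = 0.184396
φ₂ = asin(0.184396) = 0.185457 rad = 10.626°.
For the longitude increment, Δλ = atan2( sin θ sin δ cos φ₁, cos δ − sin φ₁ sin φ₂ ) = atan2(-0.348922, 0.223404) = -57.370°.
λ₂ = 78.839° + -57.370° = 21.469°.
The forward bearing on arrival equals the back-azimuth from the destination plus 180°.
Back-azimuth from P₂ (10.626°, 21.469°) to P₁ (-65.068°, 78.839°), with Δλ' = λ₁ − λ₂ = 57.370°: atan2( sin Δλ' cos φ₁ , cos φ₂ sin φ₁ − sin φ₂ cos φ₁ cos Δλ' ) = 159.172°.
Final bearing = (159.172° + 180°) mod 360° = 339.172°.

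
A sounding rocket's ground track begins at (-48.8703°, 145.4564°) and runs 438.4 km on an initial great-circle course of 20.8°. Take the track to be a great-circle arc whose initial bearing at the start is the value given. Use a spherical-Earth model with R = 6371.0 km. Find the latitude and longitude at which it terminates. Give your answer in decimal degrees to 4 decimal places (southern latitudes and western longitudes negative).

latitude -45.1667°, longitude 147.4410°

The arc subtends δ = 438.4/6371 = 0.068812 rad at the centre.
With φ₁ = -48.8703° = -0.852948 rad and θ = 20.8° = 0.363028 rad:
Applying the spherical law of cosines for sides, sin φ₂ = sin φ₁ cos δ + cos φ₁ sin δ cos θ = -0.709161, so φ₂ = -45.1667°.
Then Δλ = atan2(0.016060, 0.463477) = 0.034638 rad, from sin θ sin δ cos φ₁ over cos δ − sin φ₁ sin φ₂.
λ₂ = λ₁ + Δλ = 147.4410°.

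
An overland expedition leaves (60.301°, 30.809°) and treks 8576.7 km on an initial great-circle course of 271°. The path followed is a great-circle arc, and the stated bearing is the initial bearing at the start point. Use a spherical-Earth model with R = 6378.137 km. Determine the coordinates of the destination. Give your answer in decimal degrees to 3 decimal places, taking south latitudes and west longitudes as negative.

latitude 11.721°, longitude -53.547°

Central angle δ = d/R = 1.344703 rad.
Converting: φ₁ = 1.052451 rad, θ = 4.729842 rad.
Applying the spherical law of cosines for sides, sin φ₂ = sin φ₁ cos δ + cos φ₁ sin δ cos θ = 0.203151, so φ₂ = 11.721°.
For the longitude increment, Δλ = atan2( sin θ sin δ cos φ₁, cos δ − sin φ₁ sin φ₂ ) = atan2(-0.482761, 0.047707) = -84.356°.
λ₂ = λ₁ + Δλ = -53.547°.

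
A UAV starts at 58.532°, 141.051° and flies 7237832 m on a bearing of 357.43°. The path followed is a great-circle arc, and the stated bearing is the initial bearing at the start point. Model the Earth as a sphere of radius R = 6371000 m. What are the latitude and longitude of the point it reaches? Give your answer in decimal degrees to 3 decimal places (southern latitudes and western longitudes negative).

Central angle δ = d/R = 1.136059 rad.
With φ₁ = 58.532° = 1.021576 rad and θ = 357.43° = 6.238330 rad:
Applying the spherical law of cosines for sides, sin φ₂ = sin φ₁ cos δ + cos φ₁ sin δ cos θ = 0.832219, so φ₂ = 56.327°.
For the longitude increment, Δλ = atan2( sin θ sin δ cos φ₁, cos δ − sin φ₁ sin φ₂ ) = atan2(-0.021230, -0.288654) = -175.794°.
Hence λ₂ = 141.051° + -175.794° = -34.743°.

latitude 56.327°, longitude -34.743°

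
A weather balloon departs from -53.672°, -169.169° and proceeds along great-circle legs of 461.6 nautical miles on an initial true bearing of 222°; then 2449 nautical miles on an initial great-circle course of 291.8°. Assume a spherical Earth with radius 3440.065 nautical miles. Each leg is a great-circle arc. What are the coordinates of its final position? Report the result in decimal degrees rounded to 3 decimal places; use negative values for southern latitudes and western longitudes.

latitude -31.613°, longitude 135.400°

Apply the spherical direct solution leg by leg, carrying full precision between legs.
Leg 1: from (-53.672°, -169.169°), δ = 461.6/3440.065 = 0.134184 rad, θ = 222° → φ = -59.014°, λ = -179.182°.
Leg 2: from (-59.014°, -179.182°), δ = 2449/3440.065 = 0.711905 rad, θ = 291.8° → φ = -31.613°, λ = 135.400°.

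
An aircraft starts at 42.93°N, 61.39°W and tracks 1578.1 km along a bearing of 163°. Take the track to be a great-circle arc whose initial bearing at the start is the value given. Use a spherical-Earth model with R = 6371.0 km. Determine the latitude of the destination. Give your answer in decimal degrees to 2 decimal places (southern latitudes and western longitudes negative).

latitude 29.25°

Central angle δ = d/R = 0.247701 rad.
Start latitude φ₁ = 0.749270 rad; initial bearing θ = 2.844887 rad.
Applying the spherical law of cosines for sides, sin φ₂ = sin φ₁ cos δ + cos φ₁ sin δ cos θ = 0.488646, so φ₂ = 29.25°.
Δλ = atan2( sin θ sin δ cos φ₁ , cos δ − sin φ₁ sin φ₂ ) = atan2(0.052485, 0.636660) = 0.082252 rad = 4.71°.
λ₂ = -61.39° + 4.71° = -56.68°.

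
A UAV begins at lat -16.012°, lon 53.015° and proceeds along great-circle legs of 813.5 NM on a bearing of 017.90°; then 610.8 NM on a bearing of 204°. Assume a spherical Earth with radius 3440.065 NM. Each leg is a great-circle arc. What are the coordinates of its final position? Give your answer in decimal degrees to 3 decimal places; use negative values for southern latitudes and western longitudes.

latitude -12.365°, longitude 52.933°

Apply the spherical direct solution leg by leg, carrying full precision between legs.
Leg 1: from (-16.012°, 53.015°), δ = 813.5/3440.065 = 0.236478 rad, θ = 17.9° → φ = -3.088°, λ = 57.150°.
Leg 2: from (-3.088°, 57.150°), δ = 610.8/3440.065 = 0.177555 rad, θ = 204° → φ = -12.365°, λ = 52.933°.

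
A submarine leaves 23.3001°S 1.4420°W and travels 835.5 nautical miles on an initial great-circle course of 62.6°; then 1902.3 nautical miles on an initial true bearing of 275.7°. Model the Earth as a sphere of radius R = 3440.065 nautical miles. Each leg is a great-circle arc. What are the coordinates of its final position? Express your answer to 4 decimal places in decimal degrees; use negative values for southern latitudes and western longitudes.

Apply the spherical direct solution leg by leg, carrying full precision between legs.
Leg 1: from (-23.3001°, -1.4420°), δ = 835.5/3440.065 = 0.242873 rad, θ = 62.6° → φ = -16.3969°, λ = 11.4177°.
Leg 2: from (-16.3969°, 11.4177°), δ = 1902.3/3440.065 = 0.552984 rad, θ = 275.7° → φ = -10.9629°, λ = -20.7464°.

latitude -10.9629°, longitude -20.7464°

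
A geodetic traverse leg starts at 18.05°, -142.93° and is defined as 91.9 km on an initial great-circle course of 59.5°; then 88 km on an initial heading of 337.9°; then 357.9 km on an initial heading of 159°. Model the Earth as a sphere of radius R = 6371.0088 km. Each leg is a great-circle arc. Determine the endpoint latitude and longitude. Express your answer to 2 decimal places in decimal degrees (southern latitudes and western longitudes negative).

Apply the spherical direct solution leg by leg, carrying full precision between legs.
Leg 1: from (18.05°, -142.93°), δ = 91.9/6371.0088 = 0.014425 rad, θ = 59.5° → φ = 18.47°, λ = -142.18°.
Leg 2: from (18.47°, -142.18°), δ = 88/6371.0088 = 0.013813 rad, θ = 337.9° → φ = 19.20°, λ = -142.49°.
Leg 3: from (19.20°, -142.49°), δ = 357.9/6371.0088 = 0.056176 rad, θ = 159° → φ = 16.19°, λ = -141.29°.

latitude 16.19°, longitude -141.29°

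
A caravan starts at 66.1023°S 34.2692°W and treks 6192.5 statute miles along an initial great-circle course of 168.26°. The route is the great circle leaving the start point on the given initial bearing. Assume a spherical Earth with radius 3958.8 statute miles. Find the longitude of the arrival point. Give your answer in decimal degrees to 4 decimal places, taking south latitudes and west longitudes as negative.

The arc subtends δ = 6192.5/3958.8 = 1.564237 rad at the centre.
Converting: φ₁ = -1.153703 rad, θ = 2.936691 rad.
Destination latitude: φ₂ = arcsin( sin φ₁ cos δ + cos φ₁ sin δ cos θ ) = arcsin(-0.402619) = -23.7420°.
Δλ = atan2( sin θ sin δ cos φ₁ , cos δ − sin φ₁ sin φ₂ ) = atan2(0.082425, -0.361543) = 2.917442 rad = 167.1571°.
Hence λ₂ = -34.2692° + 167.1571° = 132.8879°.

longitude 132.8879°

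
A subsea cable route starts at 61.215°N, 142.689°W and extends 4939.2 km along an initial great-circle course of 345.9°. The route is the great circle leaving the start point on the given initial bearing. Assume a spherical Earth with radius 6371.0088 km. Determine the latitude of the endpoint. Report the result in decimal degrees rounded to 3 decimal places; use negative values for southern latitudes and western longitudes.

δ = 4939.2/6371.0088 = 0.775262 rad (44.4192°).
With φ₁ = 61.215° = 1.068403 rad and θ = 345.9° = 6.037094 rad:
sin φ₂ = sin φ₁ cos δ + cos φ₁ sin δ cos θ = (0.876433)(0.714238) + (0.481524)(0.699903)(0.969872) = 0.952848
φ₂ = asin(0.952848) = 1.262487 rad = 72.335°.
For the longitude increment, Δλ = atan2( sin θ sin δ cos φ₁, cos δ − sin φ₁ sin φ₂ ) = atan2(-0.082103, -0.120869) = -145.813°.
λ₂ = -142.689° + -145.813° = -288.502°, normalized to (−180°, 180°] → 71.498°.

latitude 72.335°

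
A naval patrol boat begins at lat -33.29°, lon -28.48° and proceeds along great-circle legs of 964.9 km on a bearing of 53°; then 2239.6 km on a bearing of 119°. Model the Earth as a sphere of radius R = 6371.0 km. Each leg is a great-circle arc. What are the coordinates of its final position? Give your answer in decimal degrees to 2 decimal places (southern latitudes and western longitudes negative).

latitude -35.86°, longitude 1.16°

Apply the spherical direct solution leg by leg, carrying full precision between legs.
Leg 1: from (-33.29°, -28.48°), δ = 964.9/6371 = 0.151452 rad, θ = 53° → φ = -27.82°, λ = -20.65°.
Leg 2: from (-27.82°, -20.65°), δ = 2239.6/6371 = 0.351530 rad, θ = 119° → φ = -35.86°, λ = 1.16°.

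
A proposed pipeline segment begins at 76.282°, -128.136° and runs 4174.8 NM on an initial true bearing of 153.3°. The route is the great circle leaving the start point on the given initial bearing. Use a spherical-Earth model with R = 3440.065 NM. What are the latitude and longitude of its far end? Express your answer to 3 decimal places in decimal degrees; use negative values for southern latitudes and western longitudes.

latitude 8.118°, longitude -102.972°

δ = 4174.8/3440.065 = 1.213582 rad (69.5331°).
Converting: φ₁ = 1.331372 rad, θ = 2.675590 rad.
Applying the spherical law of cosines for sides, sin φ₂ = sin φ₁ cos δ + cos φ₁ sin δ cos θ = 0.141208, so φ₂ = 8.118°.
Δλ = atan2( sin θ sin δ cos φ₁ , cos δ − sin φ₁ sin φ₂ ) = atan2(0.099827, 0.212486) = 0.439201 rad = 25.164°.
λ₂ = -128.136° + 25.164° = -102.972°.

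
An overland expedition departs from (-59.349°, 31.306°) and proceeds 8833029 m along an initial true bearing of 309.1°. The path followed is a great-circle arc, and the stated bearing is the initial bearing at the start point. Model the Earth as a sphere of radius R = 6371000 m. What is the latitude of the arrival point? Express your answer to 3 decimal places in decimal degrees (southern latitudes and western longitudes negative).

latitude 9.113°

δ = 8833029/6371000 = 1.386443 rad (79.4373°).
Converting: φ₁ = -1.035835 rad, θ = 5.394813 rad.
Destination latitude: φ₂ = arcsin( sin φ₁ cos δ + cos φ₁ sin δ cos θ ) = arcsin(0.158375) = 9.113°.
Δλ = atan2( sin θ sin δ cos φ₁ , cos δ − sin φ₁ sin φ₂ ) = atan2(-0.388930, 0.319559) = -0.883002 rad = -50.592°.
Hence λ₂ = 31.306° + -50.592° = -19.286°.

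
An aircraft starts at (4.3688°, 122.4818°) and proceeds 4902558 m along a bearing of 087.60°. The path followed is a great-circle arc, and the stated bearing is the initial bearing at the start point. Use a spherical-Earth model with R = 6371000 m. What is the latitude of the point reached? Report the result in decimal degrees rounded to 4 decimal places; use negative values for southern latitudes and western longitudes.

Angular distance δ = d/R = 4902558 / 6371000 = 0.769512 rad.
Start latitude φ₁ = 0.076250 rad; initial bearing θ = 1.528908 rad.
Destination latitude: φ₂ = arcsin( sin φ₁ cos δ + cos φ₁ sin δ cos θ ) = arcsin(0.083765) = 4.8050°.
For the longitude increment, Δλ = atan2( sin θ sin δ cos φ₁, cos δ − sin φ₁ sin φ₂ ) = atan2(0.693154, 0.711870) = 44.2368°.
λ₂ = 122.4818° + 44.2368° = 166.7186°.

latitude 4.8050°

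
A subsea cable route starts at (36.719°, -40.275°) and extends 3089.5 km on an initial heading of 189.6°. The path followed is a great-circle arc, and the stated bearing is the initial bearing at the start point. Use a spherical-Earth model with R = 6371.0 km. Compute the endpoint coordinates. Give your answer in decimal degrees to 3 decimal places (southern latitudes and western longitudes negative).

latitude 9.238°, longitude -44.792°

Angular distance δ = d/R = 3089.5 / 6371 = 0.484932 rad.
With φ₁ = 36.719° = 0.640867 rad and θ = 189.6° = 3.309144 rad:
sin φ₂ = sin φ₁ cos δ + cos φ₁ sin δ cos θ = (0.597891)(0.884707) + (0.801577)(0.466148)(-0.985996) = 0.160537
φ₂ = asin(0.160537) = 0.161235 rad = 9.238°.
Δλ = atan2( sin θ sin δ cos φ₁ , cos δ − sin φ₁ sin φ₂ ) = atan2(-0.062314, 0.788723) = -0.078842 rad = -4.517°.
Hence λ₂ = -40.275° + -4.517° = -44.792°.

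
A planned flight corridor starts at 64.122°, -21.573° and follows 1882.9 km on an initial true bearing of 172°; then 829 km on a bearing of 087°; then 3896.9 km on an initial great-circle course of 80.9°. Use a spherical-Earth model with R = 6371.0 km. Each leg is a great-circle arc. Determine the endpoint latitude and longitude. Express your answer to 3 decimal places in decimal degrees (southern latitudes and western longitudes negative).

Apply the spherical direct solution leg by leg, carrying full precision between legs.
Leg 1: from (64.122°, -21.573°), δ = 1882.9/6371 = 0.295542 rad, θ = 172° → φ = 47.293°, λ = -18.147°.
Leg 2: from (47.293°, -18.147°), δ = 829/6371 = 0.130121 rad, θ = 87° → φ = 47.158°, λ = -7.161°.
Leg 3: from (47.158°, -7.161°), δ = 3896.9/6371 = 0.611662 rad, θ = 80.9° → φ = 41.456°, λ = 41.999°.

latitude 41.456°, longitude 41.999°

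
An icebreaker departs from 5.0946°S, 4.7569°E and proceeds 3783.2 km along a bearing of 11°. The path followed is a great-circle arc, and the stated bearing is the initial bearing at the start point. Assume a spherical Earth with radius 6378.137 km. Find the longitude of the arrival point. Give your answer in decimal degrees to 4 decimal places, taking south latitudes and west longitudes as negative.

Angular distance δ = d/R = 3783.2 / 6378.137 = 0.593151 rad.
Converting: φ₁ = -0.088918 rad, θ = 0.191986 rad.
sin φ₂ = sin φ₁ cos δ + cos φ₁ sin δ cos θ = (-0.088800)(0.829183) + (0.996049)(0.558977)(0.981627) = 0.472907
φ₂ = asin(0.472907) = 0.492587 rad = 28.2232°.
For the longitude increment, Δλ = atan2( sin θ sin δ cos φ₁, cos δ − sin φ₁ sin φ₂ ) = atan2(0.106236, 0.871178) = 6.9527°.
λ₂ = 4.7569° + 6.9527° = 11.7096°.

longitude 11.7096°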